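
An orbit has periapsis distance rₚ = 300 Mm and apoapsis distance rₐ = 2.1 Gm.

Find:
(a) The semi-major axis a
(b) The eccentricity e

Convert to SI: rₚ = 300 Mm = 3e+08 m; rₐ = 2.1 Gm = 2.1e+09 m.
(a) a = (rₚ + rₐ) / 2 = (3e+08 + 2.1e+09) / 2 ≈ 1.2e+09 m = 1.2 Gm.
(b) e = (rₐ − rₚ) / (rₐ + rₚ) = (2.1e+09 − 3e+08) / (2.1e+09 + 3e+08) ≈ 0.75.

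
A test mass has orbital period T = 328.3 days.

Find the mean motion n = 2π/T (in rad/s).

Convert to SI: T = 328.3 days = 2.83651e+07 s.
n = 2π / T.
n = 2π / 2.83651e+07 s ≈ 2.215e-07 rad/s.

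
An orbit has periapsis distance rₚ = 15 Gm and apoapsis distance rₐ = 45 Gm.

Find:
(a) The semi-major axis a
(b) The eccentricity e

Convert to SI: rₚ = 15 Gm = 1.5e+10 m; rₐ = 45 Gm = 4.5e+10 m.
(a) a = (rₚ + rₐ) / 2 = (1.5e+10 + 4.5e+10) / 2 ≈ 3e+10 m = 30 Gm.
(b) e = (rₐ − rₚ) / (rₐ + rₚ) = (4.5e+10 − 1.5e+10) / (4.5e+10 + 1.5e+10) ≈ 0.5.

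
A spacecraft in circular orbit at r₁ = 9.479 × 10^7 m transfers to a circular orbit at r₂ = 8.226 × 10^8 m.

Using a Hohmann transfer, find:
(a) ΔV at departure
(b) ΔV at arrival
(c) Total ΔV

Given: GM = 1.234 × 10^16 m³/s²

Transfer semi-major axis: a_t = (r₁ + r₂)/2 = (9.479e+07 + 8.226e+08)/2 = 4.58695e+08 m.
Circular speeds: v₁ = √(GM/r₁) = 11409.8 m/s, v₂ = √(GM/r₂) = 3873.14 m/s.
Transfer speeds (vis-viva v² = GM(2/r − 1/a_t)): v₁ᵗ = 15279.5 m/s, v₂ᵗ = 1760.69 m/s.
(a) ΔV₁ = |v₁ᵗ − v₁| ≈ 3870 m/s = 3.87 km/s.
(b) ΔV₂ = |v₂ − v₂ᵗ| ≈ 2112 m/s = 2.112 km/s.
(c) ΔV_total = ΔV₁ + ΔV₂ ≈ 5982 m/s = 5.982 km/s.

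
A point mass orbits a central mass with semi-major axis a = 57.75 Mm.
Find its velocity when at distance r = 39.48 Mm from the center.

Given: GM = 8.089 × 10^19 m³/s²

Convert to SI: a = 57.75 Mm = 5.775e+07 m; r = 39.48 Mm = 3.948e+07 m.
Vis-viva: v = √(GM · (2/r − 1/a)).
2/r − 1/a = 2/3.948e+07 − 1/5.775e+07 = 3.33425e-08 m⁻¹.
v = √(8.089e+19 · 3.33425e-08) m/s ≈ 1.642e+06 m/s = 1642 km/s.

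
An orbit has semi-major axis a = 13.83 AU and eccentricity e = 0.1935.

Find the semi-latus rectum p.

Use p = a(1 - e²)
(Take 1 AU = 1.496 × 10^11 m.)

Convert to SI: a = 13.83 AU = 2.06897e+12 m.
p = a (1 − e²).
p = 2.06897e+12 · (1 − (0.1935)²) = 2.06897e+12 · 0.962558 ≈ 1.992e+12 m = 13.31 AU.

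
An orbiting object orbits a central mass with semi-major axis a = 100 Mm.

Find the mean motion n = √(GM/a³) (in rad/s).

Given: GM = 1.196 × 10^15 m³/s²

Convert to SI: a = 100 Mm = 1e+08 m.
n = √(GM / a³).
n = √(1.196e+15 / (1e+08)³) rad/s ≈ 3.458e-05 rad/s.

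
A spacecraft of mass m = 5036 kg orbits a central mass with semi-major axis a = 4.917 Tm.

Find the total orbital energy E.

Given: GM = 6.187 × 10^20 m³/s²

Convert to SI: a = 4.917 Tm = 4.917e+12 m.
E = −GMm / (2a).
E = −6.187e+20 · 5036 / (2 · 4.917e+12) J ≈ -3.168e+11 J = -316.8 GJ.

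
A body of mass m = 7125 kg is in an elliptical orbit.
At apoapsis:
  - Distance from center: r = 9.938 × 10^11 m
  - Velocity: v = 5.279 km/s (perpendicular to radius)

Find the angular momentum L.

Convert to SI: v = 5.279 km/s = 5279 m/s.
Since v is perpendicular to r, L = m · v · r.
L = 7125 · 5279 · 9.938e+11 kg·m²/s ≈ 3.738e+19 kg·m²/s.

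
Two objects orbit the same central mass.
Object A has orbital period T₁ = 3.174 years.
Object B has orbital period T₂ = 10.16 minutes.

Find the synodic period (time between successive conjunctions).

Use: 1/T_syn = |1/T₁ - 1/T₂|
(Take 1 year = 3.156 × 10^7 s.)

Convert to SI: T₁ = 3.174 years = 1.00171e+08 s; T₂ = 10.16 minutes = 609.6 s.
T_syn = |T₁ · T₂ / (T₁ − T₂)|.
T_syn = |1.00171e+08 · 609.6 / (1.00171e+08 − 609.6)| s ≈ 609.6 s = 10.16 minutes.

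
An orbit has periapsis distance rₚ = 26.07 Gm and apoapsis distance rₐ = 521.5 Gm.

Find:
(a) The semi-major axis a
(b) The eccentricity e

Convert to SI: rₚ = 26.07 Gm = 2.607e+10 m; rₐ = 521.5 Gm = 5.215e+11 m.
(a) a = (rₚ + rₐ) / 2 = (2.607e+10 + 5.215e+11) / 2 ≈ 2.738e+11 m = 273.8 Gm.
(b) e = (rₐ − rₚ) / (rₐ + rₚ) = (5.215e+11 − 2.607e+10) / (5.215e+11 + 2.607e+10) ≈ 0.9048.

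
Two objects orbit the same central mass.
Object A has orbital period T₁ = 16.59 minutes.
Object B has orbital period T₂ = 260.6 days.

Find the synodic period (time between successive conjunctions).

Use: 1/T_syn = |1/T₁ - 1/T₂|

Convert to SI: T₁ = 16.59 minutes = 995.4 s; T₂ = 260.6 days = 2.25158e+07 s.
T_syn = |T₁ · T₂ / (T₁ − T₂)|.
T_syn = |995.4 · 2.25158e+07 / (995.4 − 2.25158e+07)| s ≈ 995.4 s = 16.59 minutes.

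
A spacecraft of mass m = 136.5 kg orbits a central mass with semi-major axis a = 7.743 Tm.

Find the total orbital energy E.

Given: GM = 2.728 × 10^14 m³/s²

Convert to SI: a = 7.743 Tm = 7.743e+12 m.
E = −GMm / (2a).
E = −2.728e+14 · 136.5 / (2 · 7.743e+12) J ≈ -2405 J = -2.405 kJ.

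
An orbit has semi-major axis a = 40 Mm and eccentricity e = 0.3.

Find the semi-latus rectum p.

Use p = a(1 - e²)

Convert to SI: a = 40 Mm = 4e+07 m.
p = a (1 − e²).
p = 4e+07 · (1 − (0.3)²) = 4e+07 · 0.91 ≈ 3.64e+07 m = 36.4 Mm.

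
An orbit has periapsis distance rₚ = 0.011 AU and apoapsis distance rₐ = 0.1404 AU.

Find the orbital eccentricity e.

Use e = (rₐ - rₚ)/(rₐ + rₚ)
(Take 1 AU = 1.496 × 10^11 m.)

Convert to SI: rₚ = 0.011 AU = 1.6456e+09 m; rₐ = 0.1404 AU = 2.10038e+10 m.
e = (rₐ − rₚ) / (rₐ + rₚ).
e = (2.10038e+10 − 1.6456e+09) / (2.10038e+10 + 1.6456e+09) = 1.93582e+10 / 2.26494e+10 ≈ 0.8547.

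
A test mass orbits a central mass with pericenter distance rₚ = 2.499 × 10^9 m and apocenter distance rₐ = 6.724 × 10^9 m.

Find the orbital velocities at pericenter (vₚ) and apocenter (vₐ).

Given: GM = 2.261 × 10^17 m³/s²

Use the vis-viva equation v² = GM(2/r − 1/a) with a = (rₚ + rₐ)/2 = (2.499e+09 + 6.724e+09)/2 = 4.6115e+09 m.
vₚ = √(GM · (2/rₚ − 1/a)) = √(2.261e+17 · (2/2.499e+09 − 1/4.6115e+09)) m/s ≈ 1.149e+04 m/s = 11.49 km/s.
vₐ = √(GM · (2/rₐ − 1/a)) = √(2.261e+17 · (2/6.724e+09 − 1/4.6115e+09)) m/s ≈ 4269 m/s = 4.269 km/s.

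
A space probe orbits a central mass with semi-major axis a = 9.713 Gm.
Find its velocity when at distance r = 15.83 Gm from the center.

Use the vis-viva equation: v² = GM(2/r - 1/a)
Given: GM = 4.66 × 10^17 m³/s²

Convert to SI: a = 9.713 Gm = 9.713e+09 m; r = 15.83 Gm = 1.583e+10 m.
Vis-viva: v = √(GM · (2/r − 1/a)).
2/r − 1/a = 2/1.583e+10 − 1/9.713e+09 = 2.33876e-11 m⁻¹.
v = √(4.66e+17 · 2.33876e-11) m/s ≈ 3301 m/s = 3.301 km/s.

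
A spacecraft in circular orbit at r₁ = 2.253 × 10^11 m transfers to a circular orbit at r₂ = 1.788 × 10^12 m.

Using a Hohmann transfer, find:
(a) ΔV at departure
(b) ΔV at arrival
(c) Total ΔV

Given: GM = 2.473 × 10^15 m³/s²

Transfer semi-major axis: a_t = (r₁ + r₂)/2 = (2.253e+11 + 1.788e+12)/2 = 1.00665e+12 m.
Circular speeds: v₁ = √(GM/r₁) = 104.769 m/s, v₂ = √(GM/r₂) = 37.1902 m/s.
Transfer speeds (vis-viva v² = GM(2/r − 1/a_t)): v₁ᵗ = 139.629 m/s, v₂ᵗ = 17.5942 m/s.
(a) ΔV₁ = |v₁ᵗ − v₁| ≈ 34.86 m/s = 34.86 m/s.
(b) ΔV₂ = |v₂ − v₂ᵗ| ≈ 19.6 m/s = 19.6 m/s.
(c) ΔV_total = ΔV₁ + ΔV₂ ≈ 54.46 m/s = 54.46 m/s.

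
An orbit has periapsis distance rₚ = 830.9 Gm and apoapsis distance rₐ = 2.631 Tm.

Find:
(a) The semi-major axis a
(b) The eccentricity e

Convert to SI: rₚ = 830.9 Gm = 8.309e+11 m; rₐ = 2.631 Tm = 2.631e+12 m.
(a) a = (rₚ + rₐ) / 2 = (8.309e+11 + 2.631e+12) / 2 ≈ 1.731e+12 m = 1.731 Tm.
(b) e = (rₐ − rₚ) / (rₐ + rₚ) = (2.631e+12 − 8.309e+11) / (2.631e+12 + 8.309e+11) ≈ 0.52.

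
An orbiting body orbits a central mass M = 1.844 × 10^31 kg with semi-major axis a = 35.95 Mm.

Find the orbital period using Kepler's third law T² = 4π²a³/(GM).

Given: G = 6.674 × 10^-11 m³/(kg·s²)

Convert to SI: a = 35.95 Mm = 3.595e+07 m.
GM = G · M = 6.674e-11 · 1.844e+31 = 1.23069e+21 m³/s².
Kepler's third law: T = 2π √(a³ / GM).
Substituting a = 3.595e+07 m and GM = 1.23069e+21 m³/s²:
T = 2π √((3.595e+07)³ / 1.23069e+21) s
T ≈ 38.61 s = 38.61 seconds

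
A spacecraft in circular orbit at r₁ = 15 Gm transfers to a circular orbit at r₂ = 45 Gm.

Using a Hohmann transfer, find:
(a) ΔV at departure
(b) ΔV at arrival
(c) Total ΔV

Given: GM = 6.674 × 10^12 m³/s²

Convert to SI: r₁ = 15 Gm = 1.5e+10 m; r₂ = 45 Gm = 4.5e+10 m.
Transfer semi-major axis: a_t = (r₁ + r₂)/2 = (1.5e+10 + 4.5e+10)/2 = 3e+10 m.
Circular speeds: v₁ = √(GM/r₁) = 21.0934 m/s, v₂ = √(GM/r₂) = 12.1783 m/s.
Transfer speeds (vis-viva v² = GM(2/r − 1/a_t)): v₁ᵗ = 25.8341 m/s, v₂ᵗ = 8.61136 m/s.
(a) ΔV₁ = |v₁ᵗ − v₁| ≈ 4.741 m/s = 4.741 m/s.
(b) ΔV₂ = |v₂ − v₂ᵗ| ≈ 3.567 m/s = 3.567 m/s.
(c) ΔV_total = ΔV₁ + ΔV₂ ≈ 8.308 m/s = 8.308 m/s.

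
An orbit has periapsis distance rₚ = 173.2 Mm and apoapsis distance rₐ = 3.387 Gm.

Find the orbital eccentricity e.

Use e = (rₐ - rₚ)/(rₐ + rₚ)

Convert to SI: rₚ = 173.2 Mm = 1.732e+08 m; rₐ = 3.387 Gm = 3.387e+09 m.
e = (rₐ − rₚ) / (rₐ + rₚ).
e = (3.387e+09 − 1.732e+08) / (3.387e+09 + 1.732e+08) = 3.2138e+09 / 3.5602e+09 ≈ 0.9027.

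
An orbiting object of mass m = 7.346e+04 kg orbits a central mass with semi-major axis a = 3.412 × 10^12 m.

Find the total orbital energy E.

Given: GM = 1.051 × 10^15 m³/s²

E = −GMm / (2a).
E = −1.051e+15 · 7.346e+04 / (2 · 3.412e+12) J ≈ -1.131e+07 J = -11.31 MJ.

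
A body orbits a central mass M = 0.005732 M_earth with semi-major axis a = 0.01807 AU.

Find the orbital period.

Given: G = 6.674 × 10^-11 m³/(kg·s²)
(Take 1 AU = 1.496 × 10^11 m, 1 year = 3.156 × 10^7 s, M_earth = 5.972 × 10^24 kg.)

Convert to SI: a = 0.01807 AU = 2.70327e+09 m; M = 0.005732 M_earth = 3.42315e+22 kg.
GM = G · M = 6.674e-11 · 3.42315e+22 = 2.28461e+12 m³/s².
Kepler's third law: T = 2π √(a³ / GM).
Substituting a = 2.70327e+09 m and GM = 2.28461e+12 m³/s²:
T = 2π √((2.70327e+09)³ / 2.28461e+12) s
T ≈ 5.843e+08 s = 18.51 years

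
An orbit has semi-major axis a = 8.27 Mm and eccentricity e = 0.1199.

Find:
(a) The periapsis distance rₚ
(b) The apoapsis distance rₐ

Convert to SI: a = 8.27 Mm = 8.27e+06 m.
(a) rₚ = a(1 − e) = 8.27e+06 · (1 − 0.1199) = 8.27e+06 · 0.8801 ≈ 7.278e+06 m = 7.278 Mm.
(b) rₐ = a(1 + e) = 8.27e+06 · (1 + 0.1199) = 8.27e+06 · 1.1199 ≈ 9.262e+06 m = 9.262 Mm.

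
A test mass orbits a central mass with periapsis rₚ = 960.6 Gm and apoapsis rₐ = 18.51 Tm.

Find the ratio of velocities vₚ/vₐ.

Convert to SI: rₚ = 960.6 Gm = 9.606e+11 m; rₐ = 18.51 Tm = 1.851e+13 m.
Conservation of angular momentum gives rₚvₚ = rₐvₐ, so vₚ/vₐ = rₐ/rₚ.
vₚ/vₐ = 1.851e+13 / 9.606e+11 ≈ 19.27.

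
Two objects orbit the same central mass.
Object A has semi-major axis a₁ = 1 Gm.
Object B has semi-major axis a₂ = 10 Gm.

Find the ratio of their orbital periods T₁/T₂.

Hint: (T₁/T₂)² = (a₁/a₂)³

Convert to SI: a₁ = 1 Gm = 1e+09 m; a₂ = 10 Gm = 1e+10 m.
From Kepler's third law, (T₁/T₂)² = (a₁/a₂)³, so T₁/T₂ = (a₁/a₂)^(3/2).
a₁/a₂ = 1e+09 / 1e+10 = 0.1.
T₁/T₂ = (0.1)^(3/2) ≈ 0.03162.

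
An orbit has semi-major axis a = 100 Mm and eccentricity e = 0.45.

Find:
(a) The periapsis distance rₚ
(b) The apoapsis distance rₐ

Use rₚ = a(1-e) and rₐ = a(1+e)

Convert to SI: a = 100 Mm = 1e+08 m.
(a) rₚ = a(1 − e) = 1e+08 · (1 − 0.45) = 1e+08 · 0.55 ≈ 5.5e+07 m = 55 Mm.
(b) rₐ = a(1 + e) = 1e+08 · (1 + 0.45) = 1e+08 · 1.45 ≈ 1.45e+08 m = 145 Mm.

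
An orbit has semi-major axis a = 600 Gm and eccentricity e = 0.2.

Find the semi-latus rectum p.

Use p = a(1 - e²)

Convert to SI: a = 600 Gm = 6e+11 m.
p = a (1 − e²).
p = 6e+11 · (1 − (0.2)²) = 6e+11 · 0.96 ≈ 5.76e+11 m = 576 Gm.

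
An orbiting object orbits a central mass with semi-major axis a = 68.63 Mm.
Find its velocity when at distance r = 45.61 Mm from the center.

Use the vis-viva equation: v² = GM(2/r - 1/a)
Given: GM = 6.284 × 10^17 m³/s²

Convert to SI: a = 68.63 Mm = 6.863e+07 m; r = 45.61 Mm = 4.561e+07 m.
Vis-viva: v = √(GM · (2/r − 1/a)).
2/r − 1/a = 2/4.561e+07 − 1/6.863e+07 = 2.92791e-08 m⁻¹.
v = √(6.284e+17 · 2.92791e-08) m/s ≈ 1.356e+05 m/s = 135.6 km/s.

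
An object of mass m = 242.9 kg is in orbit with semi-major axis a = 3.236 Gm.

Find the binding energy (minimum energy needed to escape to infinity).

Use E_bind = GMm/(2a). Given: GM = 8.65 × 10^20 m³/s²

Convert to SI: a = 3.236 Gm = 3.236e+09 m.
Total orbital energy is E = −GMm/(2a); binding energy is E_bind = −E = GMm/(2a).
E_bind = 8.65e+20 · 242.9 / (2 · 3.236e+09) J ≈ 3.246e+13 J = 32.46 TJ.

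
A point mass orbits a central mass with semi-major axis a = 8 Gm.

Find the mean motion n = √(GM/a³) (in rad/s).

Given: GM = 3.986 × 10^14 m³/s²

Convert to SI: a = 8 Gm = 8e+09 m.
n = √(GM / a³).
n = √(3.986e+14 / (8e+09)³) rad/s ≈ 2.79e-08 rad/s.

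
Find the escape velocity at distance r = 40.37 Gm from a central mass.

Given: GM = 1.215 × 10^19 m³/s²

Convert to SI: r = 40.37 Gm = 4.037e+10 m.
Escape velocity comes from setting total energy to zero: ½v² − GM/r = 0 ⇒ v_esc = √(2GM / r).
v_esc = √(2 · 1.215e+19 / 4.037e+10) m/s ≈ 2.453e+04 m/s = 24.53 km/s.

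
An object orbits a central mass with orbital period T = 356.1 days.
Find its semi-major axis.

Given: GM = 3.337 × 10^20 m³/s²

Convert to SI: T = 356.1 days = 3.0767e+07 s.
Invert Kepler's third law: a = (GM · T² / (4π²))^(1/3).
Substituting T = 3.0767e+07 s and GM = 3.337e+20 m³/s²:
a = (3.337e+20 · (3.0767e+07)² / (4π²))^(1/3) m
a ≈ 2e+11 m = 200 Gm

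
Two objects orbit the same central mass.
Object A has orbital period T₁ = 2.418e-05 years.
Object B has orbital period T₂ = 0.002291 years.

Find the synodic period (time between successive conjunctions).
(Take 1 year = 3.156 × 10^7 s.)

Convert to SI: T₁ = 2.418e-05 years = 763.121 s; T₂ = 0.002291 years = 72304 s.
T_syn = |T₁ · T₂ / (T₁ − T₂)|.
T_syn = |763.121 · 72304 / (763.121 − 72304)| s ≈ 771.3 s = 2.444e-05 years.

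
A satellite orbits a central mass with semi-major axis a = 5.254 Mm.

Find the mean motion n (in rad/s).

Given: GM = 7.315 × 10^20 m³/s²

Convert to SI: a = 5.254 Mm = 5.254e+06 m.
n = √(GM / a³).
n = √(7.315e+20 / (5.254e+06)³) rad/s ≈ 2.246 rad/s.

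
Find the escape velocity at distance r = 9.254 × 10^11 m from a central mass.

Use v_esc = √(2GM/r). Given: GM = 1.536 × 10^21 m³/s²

Escape velocity comes from setting total energy to zero: ½v² − GM/r = 0 ⇒ v_esc = √(2GM / r).
v_esc = √(2 · 1.536e+21 / 9.254e+11) m/s ≈ 5.762e+04 m/s = 57.62 km/s.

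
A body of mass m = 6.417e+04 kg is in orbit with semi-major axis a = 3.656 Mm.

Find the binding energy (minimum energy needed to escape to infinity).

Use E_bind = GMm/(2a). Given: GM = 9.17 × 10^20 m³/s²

Convert to SI: a = 3.656 Mm = 3.656e+06 m.
Total orbital energy is E = −GMm/(2a); binding energy is E_bind = −E = GMm/(2a).
E_bind = 9.17e+20 · 6.417e+04 / (2 · 3.656e+06) J ≈ 8.048e+18 J = 8.048 EJ.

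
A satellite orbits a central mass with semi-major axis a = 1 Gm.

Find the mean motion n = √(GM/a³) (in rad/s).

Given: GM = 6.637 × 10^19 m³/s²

Convert to SI: a = 1 Gm = 1e+09 m.
n = √(GM / a³).
n = √(6.637e+19 / (1e+09)³) rad/s ≈ 0.0002576 rad/s.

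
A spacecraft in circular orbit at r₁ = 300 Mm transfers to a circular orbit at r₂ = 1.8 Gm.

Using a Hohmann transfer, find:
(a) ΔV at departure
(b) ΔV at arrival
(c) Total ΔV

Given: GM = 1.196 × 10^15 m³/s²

Convert to SI: r₁ = 300 Mm = 3e+08 m; r₂ = 1.8 Gm = 1.8e+09 m.
Transfer semi-major axis: a_t = (r₁ + r₂)/2 = (3e+08 + 1.8e+09)/2 = 1.05e+09 m.
Circular speeds: v₁ = √(GM/r₁) = 1996.66 m/s, v₂ = √(GM/r₂) = 815.135 m/s.
Transfer speeds (vis-viva v² = GM(2/r − 1/a_t)): v₁ᵗ = 2614.25 m/s, v₂ᵗ = 435.708 m/s.
(a) ΔV₁ = |v₁ᵗ − v₁| ≈ 617.6 m/s = 617.6 m/s.
(b) ΔV₂ = |v₂ − v₂ᵗ| ≈ 379.4 m/s = 379.4 m/s.
(c) ΔV_total = ΔV₁ + ΔV₂ ≈ 997 m/s = 997 m/s.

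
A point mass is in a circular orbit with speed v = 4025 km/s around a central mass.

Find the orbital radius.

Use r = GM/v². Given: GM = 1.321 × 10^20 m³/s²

Convert to SI: v = 4025 km/s = 4.025e+06 m/s.
For a circular orbit, v² = GM / r, so r = GM / v².
r = 1.321e+20 / (4.025e+06)² m ≈ 8.154e+06 m = 8.154 × 10^6 m.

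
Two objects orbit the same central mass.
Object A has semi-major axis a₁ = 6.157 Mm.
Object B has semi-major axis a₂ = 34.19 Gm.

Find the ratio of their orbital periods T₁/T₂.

Convert to SI: a₁ = 6.157 Mm = 6.157e+06 m; a₂ = 34.19 Gm = 3.419e+10 m.
From Kepler's third law, (T₁/T₂)² = (a₁/a₂)³, so T₁/T₂ = (a₁/a₂)^(3/2).
a₁/a₂ = 6.157e+06 / 3.419e+10 = 0.000180082.
T₁/T₂ = (0.000180082)^(3/2) ≈ 2.417e-06.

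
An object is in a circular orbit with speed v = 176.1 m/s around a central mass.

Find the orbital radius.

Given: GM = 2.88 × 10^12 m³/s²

For a circular orbit, v² = GM / r, so r = GM / v².
r = 2.88e+12 / (176.1)² m ≈ 9.287e+07 m = 9.287 × 10^7 m.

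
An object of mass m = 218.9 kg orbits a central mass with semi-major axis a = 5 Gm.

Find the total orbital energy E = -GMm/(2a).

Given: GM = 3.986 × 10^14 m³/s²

Convert to SI: a = 5 Gm = 5e+09 m.
E = −GMm / (2a).
E = −3.986e+14 · 218.9 / (2 · 5e+09) J ≈ -8.725e+06 J = -8.725 MJ.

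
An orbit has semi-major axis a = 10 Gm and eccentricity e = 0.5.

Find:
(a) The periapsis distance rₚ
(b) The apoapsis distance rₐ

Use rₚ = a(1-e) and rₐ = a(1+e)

Convert to SI: a = 10 Gm = 1e+10 m.
(a) rₚ = a(1 − e) = 1e+10 · (1 − 0.5) = 1e+10 · 0.5 ≈ 5e+09 m = 5 Gm.
(b) rₐ = a(1 + e) = 1e+10 · (1 + 0.5) = 1e+10 · 1.5 ≈ 1.5e+10 m = 15 Gm.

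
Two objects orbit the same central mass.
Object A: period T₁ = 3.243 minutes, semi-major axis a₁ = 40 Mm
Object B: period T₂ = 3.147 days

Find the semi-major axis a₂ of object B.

Convert to SI: T₁ = 3.243 minutes = 194.58 s; a₁ = 40 Mm = 4e+07 m; T₂ = 3.147 days = 271901 s.
Kepler's third law: (T₁/T₂)² = (a₁/a₂)³ ⇒ a₂ = a₁ · (T₂/T₁)^(2/3).
T₂/T₁ = 271901 / 194.58 = 1397.37.
a₂ = 4e+07 · (1397.37)^(2/3) m ≈ 5e+09 m = 5 Gm.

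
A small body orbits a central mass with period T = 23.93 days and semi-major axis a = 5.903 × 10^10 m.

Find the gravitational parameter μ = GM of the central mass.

Convert to SI: T = 23.93 days = 2.06755e+06 s.
GM = 4π² · a³ / T².
GM = 4π² · (5.903e+10)³ / (2.06755e+06)² m³/s² ≈ 1.9e+21 m³/s² = 1.9 × 10^21 m³/s².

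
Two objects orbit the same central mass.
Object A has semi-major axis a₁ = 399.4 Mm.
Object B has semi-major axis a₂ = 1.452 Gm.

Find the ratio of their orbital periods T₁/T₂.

Convert to SI: a₁ = 399.4 Mm = 3.994e+08 m; a₂ = 1.452 Gm = 1.452e+09 m.
From Kepler's third law, (T₁/T₂)² = (a₁/a₂)³, so T₁/T₂ = (a₁/a₂)^(3/2).
a₁/a₂ = 3.994e+08 / 1.452e+09 = 0.275069.
T₁/T₂ = (0.275069)^(3/2) ≈ 0.1443.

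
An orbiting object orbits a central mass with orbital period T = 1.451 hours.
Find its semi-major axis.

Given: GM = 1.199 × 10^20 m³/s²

Convert to SI: T = 1.451 hours = 5223.6 s.
Invert Kepler's third law: a = (GM · T² / (4π²))^(1/3).
Substituting T = 5223.6 s and GM = 1.199e+20 m³/s²:
a = (1.199e+20 · (5223.6)² / (4π²))^(1/3) m
a ≈ 4.36e+08 m = 436 Mm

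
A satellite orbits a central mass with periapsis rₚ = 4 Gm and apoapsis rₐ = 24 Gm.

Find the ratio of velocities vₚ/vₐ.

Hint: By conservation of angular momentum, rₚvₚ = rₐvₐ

Convert to SI: rₚ = 4 Gm = 4e+09 m; rₐ = 24 Gm = 2.4e+10 m.
Conservation of angular momentum gives rₚvₚ = rₐvₐ, so vₚ/vₐ = rₐ/rₚ.
vₚ/vₐ = 2.4e+10 / 4e+09 ≈ 6.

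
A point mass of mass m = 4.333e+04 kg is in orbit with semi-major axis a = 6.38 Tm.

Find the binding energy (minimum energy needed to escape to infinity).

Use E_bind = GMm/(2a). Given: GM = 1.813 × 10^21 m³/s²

Convert to SI: a = 6.38 Tm = 6.38e+12 m.
Total orbital energy is E = −GMm/(2a); binding energy is E_bind = −E = GMm/(2a).
E_bind = 1.813e+21 · 4.333e+04 / (2 · 6.38e+12) J ≈ 6.157e+12 J = 6.157 TJ.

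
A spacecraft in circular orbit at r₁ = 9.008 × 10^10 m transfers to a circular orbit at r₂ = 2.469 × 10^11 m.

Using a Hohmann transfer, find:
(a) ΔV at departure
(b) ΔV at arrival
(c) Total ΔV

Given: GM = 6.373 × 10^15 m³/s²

Transfer semi-major axis: a_t = (r₁ + r₂)/2 = (9.008e+10 + 2.469e+11)/2 = 1.6849e+11 m.
Circular speeds: v₁ = √(GM/r₁) = 265.985 m/s, v₂ = √(GM/r₂) = 160.661 m/s.
Transfer speeds (vis-viva v² = GM(2/r − 1/a_t)): v₁ᵗ = 321.982 m/s, v₂ᵗ = 117.473 m/s.
(a) ΔV₁ = |v₁ᵗ − v₁| ≈ 56 m/s = 56 m/s.
(b) ΔV₂ = |v₂ − v₂ᵗ| ≈ 43.19 m/s = 43.19 m/s.
(c) ΔV_total = ΔV₁ + ΔV₂ ≈ 99.18 m/s = 99.18 m/s.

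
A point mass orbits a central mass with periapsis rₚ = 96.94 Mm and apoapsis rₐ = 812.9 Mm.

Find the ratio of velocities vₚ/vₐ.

Convert to SI: rₚ = 96.94 Mm = 9.694e+07 m; rₐ = 812.9 Mm = 8.129e+08 m.
Conservation of angular momentum gives rₚvₚ = rₐvₐ, so vₚ/vₐ = rₐ/rₚ.
vₚ/vₐ = 8.129e+08 / 9.694e+07 ≈ 8.386.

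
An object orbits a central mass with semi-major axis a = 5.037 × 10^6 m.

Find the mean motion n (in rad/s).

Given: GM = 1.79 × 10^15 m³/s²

n = √(GM / a³).
n = √(1.79e+15 / (5.037e+06)³) rad/s ≈ 0.003743 rad/s.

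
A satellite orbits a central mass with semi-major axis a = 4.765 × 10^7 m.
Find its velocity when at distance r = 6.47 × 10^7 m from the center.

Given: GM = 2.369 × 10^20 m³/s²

Vis-viva: v = √(GM · (2/r − 1/a)).
2/r − 1/a = 2/6.47e+07 − 1/4.765e+07 = 9.92554e-09 m⁻¹.
v = √(2.369e+20 · 9.92554e-09) m/s ≈ 1.533e+06 m/s = 1533 km/s.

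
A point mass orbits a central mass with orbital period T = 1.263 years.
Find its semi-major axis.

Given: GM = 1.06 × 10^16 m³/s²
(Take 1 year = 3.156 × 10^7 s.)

Convert to SI: T = 1.263 years = 3.98603e+07 s.
Invert Kepler's third law: a = (GM · T² / (4π²))^(1/3).
Substituting T = 3.98603e+07 s and GM = 1.06e+16 m³/s²:
a = (1.06e+16 · (3.98603e+07)² / (4π²))^(1/3) m
a ≈ 7.528e+09 m = 7.528 × 10^9 m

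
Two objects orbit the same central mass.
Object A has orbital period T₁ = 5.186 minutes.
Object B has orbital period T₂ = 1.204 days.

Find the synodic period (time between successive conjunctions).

Convert to SI: T₁ = 5.186 minutes = 311.16 s; T₂ = 1.204 days = 104026 s.
T_syn = |T₁ · T₂ / (T₁ − T₂)|.
T_syn = |311.16 · 104026 / (311.16 − 104026)| s ≈ 312.1 s = 5.202 minutes.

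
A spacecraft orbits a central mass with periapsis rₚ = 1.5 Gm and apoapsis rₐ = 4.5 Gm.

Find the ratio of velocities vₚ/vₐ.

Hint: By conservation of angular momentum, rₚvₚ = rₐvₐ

Convert to SI: rₚ = 1.5 Gm = 1.5e+09 m; rₐ = 4.5 Gm = 4.5e+09 m.
Conservation of angular momentum gives rₚvₚ = rₐvₐ, so vₚ/vₐ = rₐ/rₚ.
vₚ/vₐ = 4.5e+09 / 1.5e+09 ≈ 3.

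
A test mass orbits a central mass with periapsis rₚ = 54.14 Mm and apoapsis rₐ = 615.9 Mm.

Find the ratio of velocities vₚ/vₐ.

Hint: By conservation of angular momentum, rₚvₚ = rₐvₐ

Convert to SI: rₚ = 54.14 Mm = 5.414e+07 m; rₐ = 615.9 Mm = 6.159e+08 m.
Conservation of angular momentum gives rₚvₚ = rₐvₐ, so vₚ/vₐ = rₐ/rₚ.
vₚ/vₐ = 6.159e+08 / 5.414e+07 ≈ 11.38.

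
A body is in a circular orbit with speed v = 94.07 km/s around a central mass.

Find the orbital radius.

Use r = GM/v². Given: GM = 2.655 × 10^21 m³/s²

Convert to SI: v = 94.07 km/s = 94070 m/s.
For a circular orbit, v² = GM / r, so r = GM / v².
r = 2.655e+21 / (94070)² m ≈ 3e+11 m = 300 Gm.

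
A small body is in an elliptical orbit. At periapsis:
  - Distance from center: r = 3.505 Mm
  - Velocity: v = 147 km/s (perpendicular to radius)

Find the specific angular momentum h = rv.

Convert to SI: r = 3.505 Mm = 3.505e+06 m; v = 147 km/s = 147000 m/s.
With v perpendicular to r, h = r · v.
h = 3.505e+06 · 147000 m²/s ≈ 5.152e+11 m²/s.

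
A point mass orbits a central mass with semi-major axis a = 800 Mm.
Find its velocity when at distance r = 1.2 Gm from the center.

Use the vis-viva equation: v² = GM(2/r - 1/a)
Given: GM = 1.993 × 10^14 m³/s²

Convert to SI: a = 800 Mm = 8e+08 m; r = 1.2 Gm = 1.2e+09 m.
Vis-viva: v = √(GM · (2/r − 1/a)).
2/r − 1/a = 2/1.2e+09 − 1/8e+08 = 4.16667e-10 m⁻¹.
v = √(1.993e+14 · 4.16667e-10) m/s ≈ 288.2 m/s = 288.2 m/s.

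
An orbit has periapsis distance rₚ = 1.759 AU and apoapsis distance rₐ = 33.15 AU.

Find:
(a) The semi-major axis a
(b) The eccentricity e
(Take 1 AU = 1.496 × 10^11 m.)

Convert to SI: rₚ = 1.759 AU = 2.63146e+11 m; rₐ = 33.15 AU = 4.95924e+12 m.
(a) a = (rₚ + rₐ) / 2 = (2.63146e+11 + 4.95924e+12) / 2 ≈ 2.611e+12 m = 17.45 AU.
(b) e = (rₐ − rₚ) / (rₐ + rₚ) = (4.95924e+12 − 2.63146e+11) / (4.95924e+12 + 2.63146e+11) ≈ 0.8992.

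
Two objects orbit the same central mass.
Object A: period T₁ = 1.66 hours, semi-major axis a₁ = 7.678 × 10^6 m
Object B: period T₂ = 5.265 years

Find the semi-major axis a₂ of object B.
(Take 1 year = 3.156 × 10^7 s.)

Convert to SI: T₁ = 1.66 hours = 5976 s; T₂ = 5.265 years = 1.66163e+08 s.
Kepler's third law: (T₁/T₂)² = (a₁/a₂)³ ⇒ a₂ = a₁ · (T₂/T₁)^(2/3).
T₂/T₁ = 1.66163e+08 / 5976 = 27805.1.
a₂ = 7.678e+06 · (27805.1)^(2/3) m ≈ 7.047e+09 m = 7.047 × 10^9 m.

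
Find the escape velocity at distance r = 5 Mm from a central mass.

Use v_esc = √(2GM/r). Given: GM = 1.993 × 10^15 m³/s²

Convert to SI: r = 5 Mm = 5e+06 m.
Escape velocity comes from setting total energy to zero: ½v² − GM/r = 0 ⇒ v_esc = √(2GM / r).
v_esc = √(2 · 1.993e+15 / 5e+06) m/s ≈ 2.823e+04 m/s = 28.23 km/s.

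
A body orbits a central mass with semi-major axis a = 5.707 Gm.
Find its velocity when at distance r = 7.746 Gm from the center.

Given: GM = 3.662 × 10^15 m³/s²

Convert to SI: a = 5.707 Gm = 5.707e+09 m; r = 7.746 Gm = 7.746e+09 m.
Vis-viva: v = √(GM · (2/r − 1/a)).
2/r − 1/a = 2/7.746e+09 − 1/5.707e+09 = 8.29744e-11 m⁻¹.
v = √(3.662e+15 · 8.29744e-11) m/s ≈ 551.2 m/s = 551.2 m/s.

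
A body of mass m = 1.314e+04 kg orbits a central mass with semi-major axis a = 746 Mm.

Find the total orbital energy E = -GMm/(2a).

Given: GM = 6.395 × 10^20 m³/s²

Convert to SI: a = 746 Mm = 7.46e+08 m.
E = −GMm / (2a).
E = −6.395e+20 · 1.314e+04 / (2 · 7.46e+08) J ≈ -5.632e+15 J = -5.632 PJ.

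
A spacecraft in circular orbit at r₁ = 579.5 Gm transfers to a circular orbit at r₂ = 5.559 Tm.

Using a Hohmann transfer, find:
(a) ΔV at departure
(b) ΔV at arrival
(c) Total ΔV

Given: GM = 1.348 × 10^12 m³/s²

Convert to SI: r₁ = 579.5 Gm = 5.795e+11 m; r₂ = 5.559 Tm = 5.559e+12 m.
Transfer semi-major axis: a_t = (r₁ + r₂)/2 = (5.795e+11 + 5.559e+12)/2 = 3.06925e+12 m.
Circular speeds: v₁ = √(GM/r₁) = 1.52517 m/s, v₂ = √(GM/r₂) = 0.492432 m/s.
Transfer speeds (vis-viva v² = GM(2/r − 1/a_t)): v₁ᵗ = 2.05258 m/s, v₂ᵗ = 0.213972 m/s.
(a) ΔV₁ = |v₁ᵗ − v₁| ≈ 0.5274 m/s = 0.5274 m/s.
(b) ΔV₂ = |v₂ − v₂ᵗ| ≈ 0.2785 m/s = 0.2785 m/s.
(c) ΔV_total = ΔV₁ + ΔV₂ ≈ 0.8059 m/s = 0.8059 m/s.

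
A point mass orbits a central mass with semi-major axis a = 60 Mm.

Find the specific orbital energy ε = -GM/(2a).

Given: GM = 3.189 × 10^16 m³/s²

Convert to SI: a = 60 Mm = 6e+07 m.
ε = −GM / (2a).
ε = −3.189e+16 / (2 · 6e+07) J/kg ≈ -2.658e+08 J/kg = -265.8 MJ/kg.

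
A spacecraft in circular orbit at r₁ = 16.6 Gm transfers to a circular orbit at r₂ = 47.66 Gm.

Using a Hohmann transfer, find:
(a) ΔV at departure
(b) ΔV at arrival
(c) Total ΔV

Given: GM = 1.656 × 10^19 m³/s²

Convert to SI: r₁ = 16.6 Gm = 1.66e+10 m; r₂ = 47.66 Gm = 4.766e+10 m.
Transfer semi-major axis: a_t = (r₁ + r₂)/2 = (1.66e+10 + 4.766e+10)/2 = 3.213e+10 m.
Circular speeds: v₁ = √(GM/r₁) = 31584.7 m/s, v₂ = √(GM/r₂) = 18640.3 m/s.
Transfer speeds (vis-viva v² = GM(2/r − 1/a_t)): v₁ᵗ = 38467.8 m/s, v₂ᵗ = 13398.4 m/s.
(a) ΔV₁ = |v₁ᵗ − v₁| ≈ 6883 m/s = 6.883 km/s.
(b) ΔV₂ = |v₂ − v₂ᵗ| ≈ 5242 m/s = 5.242 km/s.
(c) ΔV_total = ΔV₁ + ΔV₂ ≈ 1.213e+04 m/s = 12.13 km/s.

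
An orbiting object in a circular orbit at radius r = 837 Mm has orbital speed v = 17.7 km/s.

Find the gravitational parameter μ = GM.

Convert to SI: r = 837 Mm = 8.37e+08 m; v = 17.7 km/s = 17700 m/s.
For a circular orbit v² = GM/r, so GM = v² · r.
GM = (17700)² · 8.37e+08 m³/s² ≈ 2.622e+17 m³/s² = 2.622 × 10^17 m³/s².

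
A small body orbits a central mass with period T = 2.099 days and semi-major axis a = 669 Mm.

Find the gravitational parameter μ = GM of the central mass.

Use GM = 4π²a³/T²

Convert to SI: T = 2.099 days = 181354 s; a = 669 Mm = 6.69e+08 m.
GM = 4π² · a³ / T².
GM = 4π² · (6.69e+08)³ / (181354)² m³/s² ≈ 3.594e+17 m³/s² = 3.594 × 10^17 m³/s².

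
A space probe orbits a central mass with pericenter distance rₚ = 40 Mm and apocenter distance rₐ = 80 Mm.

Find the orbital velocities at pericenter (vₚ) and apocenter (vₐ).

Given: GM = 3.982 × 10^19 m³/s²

Convert to SI: rₚ = 40 Mm = 4e+07 m; rₐ = 80 Mm = 8e+07 m.
Use the vis-viva equation v² = GM(2/r − 1/a) with a = (rₚ + rₐ)/2 = (4e+07 + 8e+07)/2 = 6e+07 m.
vₚ = √(GM · (2/rₚ − 1/a)) = √(3.982e+19 · (2/4e+07 − 1/6e+07)) m/s ≈ 1.152e+06 m/s = 1152 km/s.
vₐ = √(GM · (2/rₐ − 1/a)) = √(3.982e+19 · (2/8e+07 − 1/6e+07)) m/s ≈ 5.76e+05 m/s = 576 km/s.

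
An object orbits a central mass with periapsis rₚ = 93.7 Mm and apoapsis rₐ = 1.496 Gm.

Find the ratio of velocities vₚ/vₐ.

Convert to SI: rₚ = 93.7 Mm = 9.37e+07 m; rₐ = 1.496 Gm = 1.496e+09 m.
Conservation of angular momentum gives rₚvₚ = rₐvₐ, so vₚ/vₐ = rₐ/rₚ.
vₚ/vₐ = 1.496e+09 / 9.37e+07 ≈ 15.97.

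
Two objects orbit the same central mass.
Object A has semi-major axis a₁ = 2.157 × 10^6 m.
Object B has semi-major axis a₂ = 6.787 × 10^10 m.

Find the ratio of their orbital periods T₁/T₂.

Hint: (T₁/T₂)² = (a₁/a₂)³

From Kepler's third law, (T₁/T₂)² = (a₁/a₂)³, so T₁/T₂ = (a₁/a₂)^(3/2).
a₁/a₂ = 2.157e+06 / 6.787e+10 = 3.17813e-05.
T₁/T₂ = (3.17813e-05)^(3/2) ≈ 1.792e-07.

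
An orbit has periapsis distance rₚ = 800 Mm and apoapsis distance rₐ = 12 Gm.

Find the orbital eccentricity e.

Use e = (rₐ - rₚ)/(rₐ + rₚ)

Convert to SI: rₚ = 800 Mm = 8e+08 m; rₐ = 12 Gm = 1.2e+10 m.
e = (rₐ − rₚ) / (rₐ + rₚ).
e = (1.2e+10 − 8e+08) / (1.2e+10 + 8e+08) = 1.12e+10 / 1.28e+10 ≈ 0.875.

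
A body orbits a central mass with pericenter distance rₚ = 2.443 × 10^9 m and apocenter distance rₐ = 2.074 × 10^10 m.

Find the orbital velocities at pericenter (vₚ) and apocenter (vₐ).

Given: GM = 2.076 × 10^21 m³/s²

Use the vis-viva equation v² = GM(2/r − 1/a) with a = (rₚ + rₐ)/2 = (2.443e+09 + 2.074e+10)/2 = 1.15915e+10 m.
vₚ = √(GM · (2/rₚ − 1/a)) = √(2.076e+21 · (2/2.443e+09 − 1/1.15915e+10)) m/s ≈ 1.233e+06 m/s = 1233 km/s.
vₐ = √(GM · (2/rₐ − 1/a)) = √(2.076e+21 · (2/2.074e+10 − 1/1.15915e+10)) m/s ≈ 1.452e+05 m/s = 145.2 km/s.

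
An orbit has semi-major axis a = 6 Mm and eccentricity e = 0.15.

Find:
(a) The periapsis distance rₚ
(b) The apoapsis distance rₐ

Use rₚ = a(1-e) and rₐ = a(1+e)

Convert to SI: a = 6 Mm = 6e+06 m.
(a) rₚ = a(1 − e) = 6e+06 · (1 − 0.15) = 6e+06 · 0.85 ≈ 5.1e+06 m = 5.1 Mm.
(b) rₐ = a(1 + e) = 6e+06 · (1 + 0.15) = 6e+06 · 1.15 ≈ 6.9e+06 m = 6.9 Mm.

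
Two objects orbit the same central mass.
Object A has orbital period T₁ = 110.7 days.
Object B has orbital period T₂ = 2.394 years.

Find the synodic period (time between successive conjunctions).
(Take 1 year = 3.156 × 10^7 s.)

Convert to SI: T₁ = 110.7 days = 9.56448e+06 s; T₂ = 2.394 years = 7.55546e+07 s.
T_syn = |T₁ · T₂ / (T₁ − T₂)|.
T_syn = |9.56448e+06 · 7.55546e+07 / (9.56448e+06 − 7.55546e+07)| s ≈ 1.095e+07 s = 126.7 days.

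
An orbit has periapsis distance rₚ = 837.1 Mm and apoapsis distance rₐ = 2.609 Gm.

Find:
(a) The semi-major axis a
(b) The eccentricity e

Convert to SI: rₚ = 837.1 Mm = 8.371e+08 m; rₐ = 2.609 Gm = 2.609e+09 m.
(a) a = (rₚ + rₐ) / 2 = (8.371e+08 + 2.609e+09) / 2 ≈ 1.723e+09 m = 1.723 Gm.
(b) e = (rₐ − rₚ) / (rₐ + rₚ) = (2.609e+09 − 8.371e+08) / (2.609e+09 + 8.371e+08) ≈ 0.5142.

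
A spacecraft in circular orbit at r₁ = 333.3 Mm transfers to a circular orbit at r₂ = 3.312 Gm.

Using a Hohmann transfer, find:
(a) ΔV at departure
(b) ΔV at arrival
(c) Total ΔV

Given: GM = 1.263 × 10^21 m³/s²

Convert to SI: r₁ = 333.3 Mm = 3.333e+08 m; r₂ = 3.312 Gm = 3.312e+09 m.
Transfer semi-major axis: a_t = (r₁ + r₂)/2 = (3.333e+08 + 3.312e+09)/2 = 1.82265e+09 m.
Circular speeds: v₁ = √(GM/r₁) = 1.94663e+06 m/s, v₂ = √(GM/r₂) = 617528 m/s.
Transfer speeds (vis-viva v² = GM(2/r − 1/a_t)): v₁ᵗ = 2.62408e+06 m/s, v₂ᵗ = 264072 m/s.
(a) ΔV₁ = |v₁ᵗ − v₁| ≈ 6.775e+05 m/s = 677.5 km/s.
(b) ΔV₂ = |v₂ − v₂ᵗ| ≈ 3.535e+05 m/s = 353.5 km/s.
(c) ΔV_total = ΔV₁ + ΔV₂ ≈ 1.031e+06 m/s = 1031 km/s.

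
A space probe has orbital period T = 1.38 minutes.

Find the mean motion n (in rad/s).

Convert to SI: T = 1.38 minutes = 82.8 s.
n = 2π / T.
n = 2π / 82.8 s ≈ 0.07588 rad/s.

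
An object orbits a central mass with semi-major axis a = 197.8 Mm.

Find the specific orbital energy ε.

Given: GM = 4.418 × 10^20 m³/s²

Convert to SI: a = 197.8 Mm = 1.978e+08 m.
ε = −GM / (2a).
ε = −4.418e+20 / (2 · 1.978e+08) J/kg ≈ -1.117e+12 J/kg = -1117 GJ/kg.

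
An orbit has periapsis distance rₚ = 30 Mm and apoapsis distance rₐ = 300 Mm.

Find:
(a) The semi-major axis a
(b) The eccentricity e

Convert to SI: rₚ = 30 Mm = 3e+07 m; rₐ = 300 Mm = 3e+08 m.
(a) a = (rₚ + rₐ) / 2 = (3e+07 + 3e+08) / 2 ≈ 1.65e+08 m = 165 Mm.
(b) e = (rₐ − rₚ) / (rₐ + rₚ) = (3e+08 − 3e+07) / (3e+08 + 3e+07) ≈ 0.8182.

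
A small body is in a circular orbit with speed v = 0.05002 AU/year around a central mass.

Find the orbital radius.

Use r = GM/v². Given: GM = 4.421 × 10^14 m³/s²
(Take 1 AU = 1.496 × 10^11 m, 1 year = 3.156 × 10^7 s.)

Convert to SI: v = 0.05002 AU/year = 237.104 m/s.
For a circular orbit, v² = GM / r, so r = GM / v².
r = 4.421e+14 / (237.104)² m ≈ 7.864e+09 m = 0.05257 AU.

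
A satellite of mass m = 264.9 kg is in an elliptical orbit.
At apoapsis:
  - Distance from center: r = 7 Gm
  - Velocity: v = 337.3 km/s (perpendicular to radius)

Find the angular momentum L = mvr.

Convert to SI: r = 7 Gm = 7e+09 m; v = 337.3 km/s = 337300 m/s.
Since v is perpendicular to r, L = m · v · r.
L = 264.9 · 337300 · 7e+09 kg·m²/s ≈ 6.255e+17 kg·m²/s.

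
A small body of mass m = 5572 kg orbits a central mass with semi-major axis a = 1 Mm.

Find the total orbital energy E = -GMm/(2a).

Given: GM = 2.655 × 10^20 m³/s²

Convert to SI: a = 1 Mm = 1e+06 m.
E = −GMm / (2a).
E = −2.655e+20 · 5572 / (2 · 1e+06) J ≈ -7.397e+17 J = -739.7 PJ.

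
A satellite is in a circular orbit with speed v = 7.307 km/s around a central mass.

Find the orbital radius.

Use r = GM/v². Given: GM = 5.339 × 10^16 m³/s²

Convert to SI: v = 7.307 km/s = 7307 m/s.
For a circular orbit, v² = GM / r, so r = GM / v².
r = 5.339e+16 / (7307)² m ≈ 1e+09 m = 1000 Mm.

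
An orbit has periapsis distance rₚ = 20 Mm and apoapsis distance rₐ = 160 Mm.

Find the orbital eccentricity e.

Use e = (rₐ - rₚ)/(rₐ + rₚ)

Convert to SI: rₚ = 20 Mm = 2e+07 m; rₐ = 160 Mm = 1.6e+08 m.
e = (rₐ − rₚ) / (rₐ + rₚ).
e = (1.6e+08 − 2e+07) / (1.6e+08 + 2e+07) = 1.4e+08 / 1.8e+08 ≈ 0.7778.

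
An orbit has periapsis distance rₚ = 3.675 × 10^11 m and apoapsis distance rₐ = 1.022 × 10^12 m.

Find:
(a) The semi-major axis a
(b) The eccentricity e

(a) a = (rₚ + rₐ) / 2 = (3.675e+11 + 1.022e+12) / 2 ≈ 6.948e+11 m = 6.947 × 10^11 m.
(b) e = (rₐ − rₚ) / (rₐ + rₚ) = (1.022e+12 − 3.675e+11) / (1.022e+12 + 3.675e+11) ≈ 0.471.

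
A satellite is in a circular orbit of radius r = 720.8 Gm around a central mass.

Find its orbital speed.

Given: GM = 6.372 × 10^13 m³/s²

Convert to SI: r = 720.8 Gm = 7.208e+11 m.
For a circular orbit, gravity supplies the centripetal force, so v = √(GM / r).
v = √(6.372e+13 / 7.208e+11) m/s ≈ 9.402 m/s = 9.402 m/s.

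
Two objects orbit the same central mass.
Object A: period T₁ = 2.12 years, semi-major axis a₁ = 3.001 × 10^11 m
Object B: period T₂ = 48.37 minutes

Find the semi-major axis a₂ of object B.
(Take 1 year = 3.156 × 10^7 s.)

Convert to SI: T₁ = 2.12 years = 6.69072e+07 s; T₂ = 48.37 minutes = 2902.2 s.
Kepler's third law: (T₁/T₂)² = (a₁/a₂)³ ⇒ a₂ = a₁ · (T₂/T₁)^(2/3).
T₂/T₁ = 2902.2 / 6.69072e+07 = 4.33765e-05.
a₂ = 3.001e+11 · (4.33765e-05)^(2/3) m ≈ 3.705e+08 m = 3.705 × 10^8 m.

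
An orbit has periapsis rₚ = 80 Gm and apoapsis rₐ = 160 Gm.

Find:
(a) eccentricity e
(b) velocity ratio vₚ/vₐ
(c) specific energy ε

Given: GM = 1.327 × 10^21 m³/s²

Convert to SI: rₚ = 80 Gm = 8e+10 m; rₐ = 160 Gm = 1.6e+11 m.
(a) e = (rₐ − rₚ)/(rₐ + rₚ) = (1.6e+11 − 8e+10)/(1.6e+11 + 8e+10) ≈ 0.3333
(b) Conservation of angular momentum (rₚvₚ = rₐvₐ) gives vₚ/vₐ = rₐ/rₚ = 1.6e+11/8e+10 ≈ 2
(c) With a = (rₚ + rₐ)/2 = 1.2e+11 m, ε = −GM/(2a) = −1.327e+21/(2 · 1.2e+11) J/kg ≈ -5.529e+09 J/kg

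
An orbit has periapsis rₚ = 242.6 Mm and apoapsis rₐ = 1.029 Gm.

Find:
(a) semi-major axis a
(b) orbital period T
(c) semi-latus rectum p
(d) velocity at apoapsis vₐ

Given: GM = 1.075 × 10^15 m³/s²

Convert to SI: rₚ = 242.6 Mm = 2.426e+08 m; rₐ = 1.029 Gm = 1.029e+09 m.
(a) a = (rₚ + rₐ)/2 = (2.426e+08 + 1.029e+09)/2 ≈ 6.358e+08 m
(b) With a = (rₚ + rₐ)/2 = 6.358e+08 m, T = 2π √(a³/GM) = 2π √((6.358e+08)³/1.075e+15) s ≈ 3.072e+06 s
(c) From a = (rₚ + rₐ)/2 = 6.358e+08 m and e = (rₐ − rₚ)/(rₐ + rₚ) = 0.618433, p = a(1 − e²) = 6.358e+08 · (1 − (0.618433)²) ≈ 3.926e+08 m
(d) With a = (rₚ + rₐ)/2 = 6.358e+08 m, vₐ = √(GM (2/rₐ − 1/a)) = √(1.075e+15 · (2/1.029e+09 − 1/6.358e+08)) m/s ≈ 631.4 m/s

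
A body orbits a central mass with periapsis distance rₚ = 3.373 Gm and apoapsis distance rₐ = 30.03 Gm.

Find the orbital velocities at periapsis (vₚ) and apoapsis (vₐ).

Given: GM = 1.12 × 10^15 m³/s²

Convert to SI: rₚ = 3.373 Gm = 3.373e+09 m; rₐ = 30.03 Gm = 3.003e+10 m.
Use the vis-viva equation v² = GM(2/r − 1/a) with a = (rₚ + rₐ)/2 = (3.373e+09 + 3.003e+10)/2 = 1.67015e+10 m.
vₚ = √(GM · (2/rₚ − 1/a)) = √(1.12e+15 · (2/3.373e+09 − 1/1.67015e+10)) m/s ≈ 772.7 m/s = 772.7 m/s.
vₐ = √(GM · (2/rₐ − 1/a)) = √(1.12e+15 · (2/3.003e+10 − 1/1.67015e+10)) m/s ≈ 86.79 m/s = 86.79 m/s.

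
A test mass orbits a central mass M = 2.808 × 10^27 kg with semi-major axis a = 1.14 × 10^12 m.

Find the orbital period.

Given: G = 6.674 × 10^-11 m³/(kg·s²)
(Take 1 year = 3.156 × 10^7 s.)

GM = G · M = 6.674e-11 · 2.808e+27 = 1.87406e+17 m³/s².
Kepler's third law: T = 2π √(a³ / GM).
Substituting a = 1.14e+12 m and GM = 1.87406e+17 m³/s²:
T = 2π √((1.14e+12)³ / 1.87406e+17) s
T ≈ 1.767e+10 s = 559.8 years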